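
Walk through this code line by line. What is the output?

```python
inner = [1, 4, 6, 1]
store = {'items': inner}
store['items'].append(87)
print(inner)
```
[1, 4, 6, 1, 87]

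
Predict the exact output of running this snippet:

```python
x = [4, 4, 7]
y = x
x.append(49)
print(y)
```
[4, 4, 7, 49]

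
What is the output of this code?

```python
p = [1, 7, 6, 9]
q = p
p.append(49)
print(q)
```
[1, 7, 6, 9, 49]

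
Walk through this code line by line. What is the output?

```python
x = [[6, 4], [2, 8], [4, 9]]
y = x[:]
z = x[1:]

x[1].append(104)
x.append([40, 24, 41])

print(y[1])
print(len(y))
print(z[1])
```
[2, 8, 104]
3
[4, 9]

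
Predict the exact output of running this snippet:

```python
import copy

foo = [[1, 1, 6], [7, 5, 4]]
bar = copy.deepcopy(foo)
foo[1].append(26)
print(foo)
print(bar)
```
[[1, 1, 6], [7, 5, 4, 26]]
[[1, 1, 6], [7, 5, 4]]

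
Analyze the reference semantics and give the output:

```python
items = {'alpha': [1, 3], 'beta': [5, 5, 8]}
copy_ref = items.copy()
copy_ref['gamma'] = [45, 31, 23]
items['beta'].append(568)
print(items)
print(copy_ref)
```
{'alpha': [1, 3], 'beta': [5, 5, 8, 568]}
{'alpha': [1, 3], 'beta': [5, 5, 8, 568], 'gamma': [45, 31, 23]}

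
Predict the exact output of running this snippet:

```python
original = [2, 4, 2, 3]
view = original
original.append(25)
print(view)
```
[2, 4, 2, 3, 25]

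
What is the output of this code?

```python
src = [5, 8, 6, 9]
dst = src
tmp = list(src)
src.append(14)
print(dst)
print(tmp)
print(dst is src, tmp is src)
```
[5, 8, 6, 9, 14]
[5, 8, 6, 9]
True False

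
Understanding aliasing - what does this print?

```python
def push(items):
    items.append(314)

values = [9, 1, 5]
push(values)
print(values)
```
[9, 1, 5, 314]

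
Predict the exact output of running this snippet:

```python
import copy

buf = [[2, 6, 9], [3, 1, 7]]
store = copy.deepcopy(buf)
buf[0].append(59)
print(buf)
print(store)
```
[[2, 6, 9, 59], [3, 1, 7]]
[[2, 6, 9], [3, 1, 7]]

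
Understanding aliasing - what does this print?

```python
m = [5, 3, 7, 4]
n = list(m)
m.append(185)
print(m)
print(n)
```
[5, 3, 7, 4, 185]
[5, 3, 7, 4]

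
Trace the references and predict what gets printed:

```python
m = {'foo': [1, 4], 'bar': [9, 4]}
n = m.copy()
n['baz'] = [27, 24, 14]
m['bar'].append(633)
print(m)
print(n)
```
{'foo': [1, 4], 'bar': [9, 4, 633]}
{'foo': [1, 4], 'bar': [9, 4, 633], 'baz': [27, 24, 14]}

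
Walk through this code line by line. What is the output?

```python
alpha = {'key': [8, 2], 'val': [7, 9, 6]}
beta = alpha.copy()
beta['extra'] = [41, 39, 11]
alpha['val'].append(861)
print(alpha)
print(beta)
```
{'key': [8, 2], 'val': [7, 9, 6, 861]}
{'key': [8, 2], 'val': [7, 9, 6, 861], 'extra': [41, 39, 11]}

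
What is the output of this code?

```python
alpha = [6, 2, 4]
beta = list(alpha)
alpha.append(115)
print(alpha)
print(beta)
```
[6, 2, 4, 115]
[6, 2, 4]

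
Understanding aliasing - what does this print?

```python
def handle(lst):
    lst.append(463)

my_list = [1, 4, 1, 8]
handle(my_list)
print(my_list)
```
[1, 4, 1, 8, 463]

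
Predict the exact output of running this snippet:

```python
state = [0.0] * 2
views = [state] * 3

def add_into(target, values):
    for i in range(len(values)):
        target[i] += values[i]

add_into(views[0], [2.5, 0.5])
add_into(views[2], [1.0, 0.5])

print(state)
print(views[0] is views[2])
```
[3.5, 1.0]
True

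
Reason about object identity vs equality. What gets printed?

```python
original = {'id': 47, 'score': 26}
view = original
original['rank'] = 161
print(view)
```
{'id': 47, 'score': 26, 'rank': 161}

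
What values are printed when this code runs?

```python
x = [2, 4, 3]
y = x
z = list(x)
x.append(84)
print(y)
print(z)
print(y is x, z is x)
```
[2, 4, 3, 84]
[2, 4, 3]
True False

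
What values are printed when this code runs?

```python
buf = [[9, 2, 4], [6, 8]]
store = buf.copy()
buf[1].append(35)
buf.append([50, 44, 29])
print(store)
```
[[9, 2, 4], [6, 8, 35]]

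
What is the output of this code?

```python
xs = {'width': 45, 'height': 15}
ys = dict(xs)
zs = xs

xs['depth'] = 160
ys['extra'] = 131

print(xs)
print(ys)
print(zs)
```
{'width': 45, 'height': 15, 'depth': 160}
{'width': 45, 'height': 15, 'extra': 131}
{'width': 45, 'height': 15, 'depth': 160}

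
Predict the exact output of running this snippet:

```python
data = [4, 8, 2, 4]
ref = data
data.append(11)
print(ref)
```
[4, 8, 2, 4, 11]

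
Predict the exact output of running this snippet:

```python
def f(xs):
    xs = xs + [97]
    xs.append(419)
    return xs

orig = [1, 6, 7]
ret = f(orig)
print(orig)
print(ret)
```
[1, 6, 7]
[1, 6, 7, 97, 419]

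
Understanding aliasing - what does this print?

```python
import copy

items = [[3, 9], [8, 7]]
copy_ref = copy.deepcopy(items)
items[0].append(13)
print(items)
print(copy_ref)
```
[[3, 9, 13], [8, 7]]
[[3, 9], [8, 7]]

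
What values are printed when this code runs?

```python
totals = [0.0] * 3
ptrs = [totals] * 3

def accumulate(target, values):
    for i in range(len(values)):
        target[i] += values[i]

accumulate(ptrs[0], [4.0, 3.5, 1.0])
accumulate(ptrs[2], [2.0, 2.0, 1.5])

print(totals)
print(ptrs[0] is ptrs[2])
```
[6.0, 5.5, 2.5]
True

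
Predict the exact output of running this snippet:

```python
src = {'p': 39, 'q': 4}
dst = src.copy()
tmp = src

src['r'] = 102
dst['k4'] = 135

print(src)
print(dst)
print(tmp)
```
{'p': 39, 'q': 4, 'r': 102}
{'p': 39, 'q': 4, 'k4': 135}
{'p': 39, 'q': 4, 'r': 102}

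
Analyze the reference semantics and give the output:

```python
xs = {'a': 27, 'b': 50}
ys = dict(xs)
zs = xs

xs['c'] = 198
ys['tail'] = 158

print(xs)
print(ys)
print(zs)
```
{'a': 27, 'b': 50, 'c': 198}
{'a': 27, 'b': 50, 'tail': 158}
{'a': 27, 'b': 50, 'c': 198}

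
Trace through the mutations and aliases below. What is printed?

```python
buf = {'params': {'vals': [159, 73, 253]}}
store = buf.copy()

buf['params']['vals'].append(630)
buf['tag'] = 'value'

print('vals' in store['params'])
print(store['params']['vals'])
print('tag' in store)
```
True
[159, 73, 253, 630]
False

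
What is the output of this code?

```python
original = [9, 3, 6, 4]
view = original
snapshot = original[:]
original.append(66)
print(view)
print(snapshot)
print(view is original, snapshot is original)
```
[9, 3, 6, 4, 66]
[9, 3, 6, 4]
True False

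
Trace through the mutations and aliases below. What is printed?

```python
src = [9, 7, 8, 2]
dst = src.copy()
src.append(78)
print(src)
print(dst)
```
[9, 7, 8, 2, 78]
[9, 7, 8, 2]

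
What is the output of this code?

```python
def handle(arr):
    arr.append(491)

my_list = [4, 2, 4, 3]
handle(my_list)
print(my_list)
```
[4, 2, 4, 3, 491]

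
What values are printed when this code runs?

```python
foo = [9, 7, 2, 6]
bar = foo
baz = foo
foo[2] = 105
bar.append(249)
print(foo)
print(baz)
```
[9, 7, 105, 6, 249]
[9, 7, 105, 6, 249]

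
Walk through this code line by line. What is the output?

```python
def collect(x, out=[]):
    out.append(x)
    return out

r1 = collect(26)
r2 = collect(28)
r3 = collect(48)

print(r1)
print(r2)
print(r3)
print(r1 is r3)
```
[26, 28, 48]
[26, 28, 48]
[26, 28, 48]
True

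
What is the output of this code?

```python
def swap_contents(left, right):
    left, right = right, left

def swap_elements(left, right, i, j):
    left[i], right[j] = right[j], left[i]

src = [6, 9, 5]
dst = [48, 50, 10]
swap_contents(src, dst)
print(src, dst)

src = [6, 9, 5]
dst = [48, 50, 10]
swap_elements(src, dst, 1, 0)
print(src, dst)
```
[6, 9, 5] [48, 50, 10]
[6, 48, 5] [9, 50, 10]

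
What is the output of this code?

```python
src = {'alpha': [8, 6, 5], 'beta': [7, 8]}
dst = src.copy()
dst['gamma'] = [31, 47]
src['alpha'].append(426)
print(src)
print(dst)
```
{'alpha': [8, 6, 5, 426], 'beta': [7, 8]}
{'alpha': [8, 6, 5, 426], 'beta': [7, 8], 'gamma': [31, 47]}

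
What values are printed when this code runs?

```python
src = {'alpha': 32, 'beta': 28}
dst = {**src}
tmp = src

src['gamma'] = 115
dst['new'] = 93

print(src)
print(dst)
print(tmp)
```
{'alpha': 32, 'beta': 28, 'gamma': 115}
{'alpha': 32, 'beta': 28, 'new': 93}
{'alpha': 32, 'beta': 28, 'gamma': 115}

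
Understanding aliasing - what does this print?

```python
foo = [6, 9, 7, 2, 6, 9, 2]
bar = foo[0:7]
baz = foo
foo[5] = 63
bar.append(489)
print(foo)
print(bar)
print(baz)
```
[6, 9, 7, 2, 6, 63, 2]
[6, 9, 7, 2, 6, 9, 2, 489]
[6, 9, 7, 2, 6, 63, 2]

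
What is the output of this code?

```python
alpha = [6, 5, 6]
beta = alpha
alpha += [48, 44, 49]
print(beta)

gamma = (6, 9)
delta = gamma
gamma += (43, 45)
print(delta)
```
[6, 5, 6, 48, 44, 49]
(6, 9)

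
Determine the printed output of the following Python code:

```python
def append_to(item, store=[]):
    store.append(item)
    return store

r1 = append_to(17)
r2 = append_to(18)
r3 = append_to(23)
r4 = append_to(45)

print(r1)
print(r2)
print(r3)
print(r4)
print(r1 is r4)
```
[17, 18, 23, 45]
[17, 18, 23, 45]
[17, 18, 23, 45]
[17, 18, 23, 45]
True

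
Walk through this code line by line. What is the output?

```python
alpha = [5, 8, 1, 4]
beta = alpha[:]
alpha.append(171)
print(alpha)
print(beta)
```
[5, 8, 1, 4, 171]
[5, 8, 1, 4]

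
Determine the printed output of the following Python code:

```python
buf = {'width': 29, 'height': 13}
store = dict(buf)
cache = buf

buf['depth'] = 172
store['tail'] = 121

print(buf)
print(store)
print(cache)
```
{'width': 29, 'height': 13, 'depth': 172}
{'width': 29, 'height': 13, 'tail': 121}
{'width': 29, 'height': 13, 'depth': 172}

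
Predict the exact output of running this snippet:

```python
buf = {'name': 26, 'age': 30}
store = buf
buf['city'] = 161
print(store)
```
{'name': 26, 'age': 30, 'city': 161}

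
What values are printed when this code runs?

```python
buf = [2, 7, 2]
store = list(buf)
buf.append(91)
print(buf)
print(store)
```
[2, 7, 2, 91]
[2, 7, 2]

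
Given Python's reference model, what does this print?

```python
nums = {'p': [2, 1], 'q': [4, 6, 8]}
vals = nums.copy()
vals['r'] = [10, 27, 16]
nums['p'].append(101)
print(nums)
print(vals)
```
{'p': [2, 1, 101], 'q': [4, 6, 8]}
{'p': [2, 1, 101], 'q': [4, 6, 8], 'r': [10, 27, 16]}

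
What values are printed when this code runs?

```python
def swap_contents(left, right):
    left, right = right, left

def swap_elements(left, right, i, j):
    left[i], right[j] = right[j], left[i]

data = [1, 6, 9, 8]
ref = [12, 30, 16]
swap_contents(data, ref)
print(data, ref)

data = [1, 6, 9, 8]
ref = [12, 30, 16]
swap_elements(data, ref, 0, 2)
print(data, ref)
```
[1, 6, 9, 8] [12, 30, 16]
[16, 6, 9, 8] [12, 30, 1]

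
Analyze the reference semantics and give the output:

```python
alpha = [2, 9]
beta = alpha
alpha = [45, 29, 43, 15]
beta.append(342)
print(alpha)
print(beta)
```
[45, 29, 43, 15]
[2, 9, 342]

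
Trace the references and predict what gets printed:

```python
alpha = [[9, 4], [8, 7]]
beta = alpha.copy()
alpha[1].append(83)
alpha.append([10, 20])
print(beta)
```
[[9, 4], [8, 7, 83]]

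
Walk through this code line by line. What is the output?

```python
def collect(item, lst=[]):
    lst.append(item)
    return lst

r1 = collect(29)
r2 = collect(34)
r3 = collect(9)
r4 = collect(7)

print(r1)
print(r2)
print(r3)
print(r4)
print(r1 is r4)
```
[29, 34, 9, 7]
[29, 34, 9, 7]
[29, 34, 9, 7]
[29, 34, 9, 7]
True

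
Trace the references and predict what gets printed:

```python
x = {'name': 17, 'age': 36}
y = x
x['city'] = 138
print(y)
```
{'name': 17, 'age': 36, 'city': 138}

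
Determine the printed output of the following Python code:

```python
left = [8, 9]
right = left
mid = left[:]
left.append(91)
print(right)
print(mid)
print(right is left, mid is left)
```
[8, 9, 91]
[8, 9]
True False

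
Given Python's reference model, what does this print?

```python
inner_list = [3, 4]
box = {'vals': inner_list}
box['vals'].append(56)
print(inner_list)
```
[3, 4, 56]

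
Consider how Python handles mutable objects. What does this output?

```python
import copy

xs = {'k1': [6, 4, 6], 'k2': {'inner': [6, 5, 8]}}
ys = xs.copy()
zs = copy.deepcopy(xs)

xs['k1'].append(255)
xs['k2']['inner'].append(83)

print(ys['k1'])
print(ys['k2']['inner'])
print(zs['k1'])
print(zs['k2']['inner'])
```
[6, 4, 6, 255]
[6, 5, 8, 83]
[6, 4, 6]
[6, 5, 8]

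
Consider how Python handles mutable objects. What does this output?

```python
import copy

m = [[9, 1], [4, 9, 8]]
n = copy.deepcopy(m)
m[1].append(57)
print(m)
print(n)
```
[[9, 1], [4, 9, 8, 57]]
[[9, 1], [4, 9, 8]]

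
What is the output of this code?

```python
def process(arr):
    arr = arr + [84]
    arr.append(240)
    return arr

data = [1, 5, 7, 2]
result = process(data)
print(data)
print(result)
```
[1, 5, 7, 2]
[1, 5, 7, 2, 84, 240]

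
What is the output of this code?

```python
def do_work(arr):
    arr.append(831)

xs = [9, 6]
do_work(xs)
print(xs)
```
[9, 6, 831]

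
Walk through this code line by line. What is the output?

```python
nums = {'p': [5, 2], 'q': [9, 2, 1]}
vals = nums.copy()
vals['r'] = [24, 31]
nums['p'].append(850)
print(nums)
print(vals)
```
{'p': [5, 2, 850], 'q': [9, 2, 1]}
{'p': [5, 2, 850], 'q': [9, 2, 1], 'r': [24, 31]}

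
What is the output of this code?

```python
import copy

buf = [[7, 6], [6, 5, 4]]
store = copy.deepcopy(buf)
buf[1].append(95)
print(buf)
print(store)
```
[[7, 6], [6, 5, 4, 95]]
[[7, 6], [6, 5, 4]]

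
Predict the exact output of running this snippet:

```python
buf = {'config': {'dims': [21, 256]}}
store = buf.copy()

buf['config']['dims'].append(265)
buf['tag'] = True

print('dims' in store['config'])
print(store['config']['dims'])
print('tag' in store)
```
True
[21, 256, 265]
False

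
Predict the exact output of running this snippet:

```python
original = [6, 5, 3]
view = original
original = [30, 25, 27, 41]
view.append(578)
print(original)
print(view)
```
[30, 25, 27, 41]
[6, 5, 3, 578]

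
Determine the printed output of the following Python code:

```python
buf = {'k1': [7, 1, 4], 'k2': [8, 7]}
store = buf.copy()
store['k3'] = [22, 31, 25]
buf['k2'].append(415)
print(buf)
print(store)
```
{'k1': [7, 1, 4], 'k2': [8, 7, 415]}
{'k1': [7, 1, 4], 'k2': [8, 7, 415], 'k3': [22, 31, 25]}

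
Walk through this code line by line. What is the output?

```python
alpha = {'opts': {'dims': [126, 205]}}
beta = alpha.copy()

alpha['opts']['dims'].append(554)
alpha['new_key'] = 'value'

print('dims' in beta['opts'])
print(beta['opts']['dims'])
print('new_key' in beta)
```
True
[126, 205, 554]
False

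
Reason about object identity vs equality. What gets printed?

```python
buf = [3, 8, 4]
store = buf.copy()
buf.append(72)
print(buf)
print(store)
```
[3, 8, 4, 72]
[3, 8, 4]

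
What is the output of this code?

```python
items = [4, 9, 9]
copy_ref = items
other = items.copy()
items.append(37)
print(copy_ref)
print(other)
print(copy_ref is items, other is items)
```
[4, 9, 9, 37]
[4, 9, 9]
True False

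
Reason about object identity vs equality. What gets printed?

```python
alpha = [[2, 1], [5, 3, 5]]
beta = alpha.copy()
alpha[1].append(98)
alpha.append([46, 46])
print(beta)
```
[[2, 1], [5, 3, 5, 98]]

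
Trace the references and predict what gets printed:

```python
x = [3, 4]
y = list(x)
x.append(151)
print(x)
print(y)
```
[3, 4, 151]
[3, 4]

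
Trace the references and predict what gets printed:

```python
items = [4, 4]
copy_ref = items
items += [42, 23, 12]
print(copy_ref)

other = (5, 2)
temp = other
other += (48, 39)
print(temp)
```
[4, 4, 42, 23, 12]
(5, 2)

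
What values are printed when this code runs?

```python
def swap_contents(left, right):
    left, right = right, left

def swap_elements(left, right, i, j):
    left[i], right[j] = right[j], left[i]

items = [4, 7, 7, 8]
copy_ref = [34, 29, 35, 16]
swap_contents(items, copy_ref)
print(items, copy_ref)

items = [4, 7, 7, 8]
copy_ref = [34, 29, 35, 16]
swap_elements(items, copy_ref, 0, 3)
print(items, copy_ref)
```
[4, 7, 7, 8] [34, 29, 35, 16]
[16, 7, 7, 8] [34, 29, 35, 4]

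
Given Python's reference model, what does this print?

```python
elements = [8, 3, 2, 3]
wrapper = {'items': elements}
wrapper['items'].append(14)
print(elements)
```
[8, 3, 2, 3, 14]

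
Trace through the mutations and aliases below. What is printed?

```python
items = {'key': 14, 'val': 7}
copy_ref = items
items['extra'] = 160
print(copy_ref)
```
{'key': 14, 'val': 7, 'extra': 160}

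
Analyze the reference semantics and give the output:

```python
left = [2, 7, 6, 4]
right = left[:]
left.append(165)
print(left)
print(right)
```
[2, 7, 6, 4, 165]
[2, 7, 6, 4]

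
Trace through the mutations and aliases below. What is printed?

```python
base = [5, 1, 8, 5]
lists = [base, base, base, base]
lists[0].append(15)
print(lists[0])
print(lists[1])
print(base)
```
[5, 1, 8, 5, 15]
[5, 1, 8, 5, 15]
[5, 1, 8, 5, 15]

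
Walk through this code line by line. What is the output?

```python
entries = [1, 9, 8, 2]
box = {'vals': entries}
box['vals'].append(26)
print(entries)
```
[1, 9, 8, 2, 26]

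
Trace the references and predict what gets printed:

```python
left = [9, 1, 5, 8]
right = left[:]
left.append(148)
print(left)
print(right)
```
[9, 1, 5, 8, 148]
[9, 1, 5, 8]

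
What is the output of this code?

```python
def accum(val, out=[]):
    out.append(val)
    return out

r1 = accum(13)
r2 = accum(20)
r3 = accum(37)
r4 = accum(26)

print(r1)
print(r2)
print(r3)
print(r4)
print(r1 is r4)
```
[13, 20, 37, 26]
[13, 20, 37, 26]
[13, 20, 37, 26]
[13, 20, 37, 26]
True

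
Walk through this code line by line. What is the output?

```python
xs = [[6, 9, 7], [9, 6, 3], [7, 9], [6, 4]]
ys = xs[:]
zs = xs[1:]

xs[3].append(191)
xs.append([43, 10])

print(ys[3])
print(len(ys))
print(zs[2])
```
[6, 4, 191]
4
[6, 4, 191]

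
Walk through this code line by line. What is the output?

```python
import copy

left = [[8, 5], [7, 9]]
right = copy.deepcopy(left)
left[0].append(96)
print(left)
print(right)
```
[[8, 5, 96], [7, 9]]
[[8, 5], [7, 9]]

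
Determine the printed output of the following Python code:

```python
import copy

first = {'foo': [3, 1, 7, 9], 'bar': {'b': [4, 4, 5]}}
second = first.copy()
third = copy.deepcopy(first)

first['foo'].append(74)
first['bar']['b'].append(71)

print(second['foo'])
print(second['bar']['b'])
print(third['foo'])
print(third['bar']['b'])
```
[3, 1, 7, 9, 74]
[4, 4, 5, 71]
[3, 1, 7, 9]
[4, 4, 5]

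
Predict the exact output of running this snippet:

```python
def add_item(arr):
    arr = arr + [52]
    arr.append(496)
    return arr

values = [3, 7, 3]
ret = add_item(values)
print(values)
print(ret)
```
[3, 7, 3]
[3, 7, 3, 52, 496]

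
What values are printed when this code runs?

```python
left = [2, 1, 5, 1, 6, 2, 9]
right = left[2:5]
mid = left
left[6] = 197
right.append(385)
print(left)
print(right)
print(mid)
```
[2, 1, 5, 1, 6, 2, 197]
[5, 1, 6, 385]
[2, 1, 5, 1, 6, 2, 197]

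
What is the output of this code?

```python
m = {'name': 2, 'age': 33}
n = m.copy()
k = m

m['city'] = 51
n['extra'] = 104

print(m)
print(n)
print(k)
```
{'name': 2, 'age': 33, 'city': 51}
{'name': 2, 'age': 33, 'extra': 104}
{'name': 2, 'age': 33, 'city': 51}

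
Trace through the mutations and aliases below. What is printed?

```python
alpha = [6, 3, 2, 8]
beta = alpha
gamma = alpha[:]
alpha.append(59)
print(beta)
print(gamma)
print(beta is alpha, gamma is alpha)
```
[6, 3, 2, 8, 59]
[6, 3, 2, 8]
True False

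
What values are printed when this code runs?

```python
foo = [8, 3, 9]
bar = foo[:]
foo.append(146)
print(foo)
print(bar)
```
[8, 3, 9, 146]
[8, 3, 9]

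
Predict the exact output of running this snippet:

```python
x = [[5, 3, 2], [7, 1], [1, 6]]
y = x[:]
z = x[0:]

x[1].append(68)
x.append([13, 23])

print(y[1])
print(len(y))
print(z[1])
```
[7, 1, 68]
3
[7, 1, 68]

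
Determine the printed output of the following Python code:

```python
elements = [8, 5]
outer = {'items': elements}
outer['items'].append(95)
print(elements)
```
[8, 5, 95]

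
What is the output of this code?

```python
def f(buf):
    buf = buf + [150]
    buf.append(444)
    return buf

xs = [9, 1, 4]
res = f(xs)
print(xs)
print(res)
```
[9, 1, 4]
[9, 1, 4, 150, 444]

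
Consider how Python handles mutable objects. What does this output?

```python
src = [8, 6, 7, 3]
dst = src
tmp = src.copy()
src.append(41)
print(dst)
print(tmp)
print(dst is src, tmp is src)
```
[8, 6, 7, 3, 41]
[8, 6, 7, 3]
True False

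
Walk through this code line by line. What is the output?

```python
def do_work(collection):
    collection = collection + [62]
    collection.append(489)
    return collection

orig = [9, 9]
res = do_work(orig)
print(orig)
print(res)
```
[9, 9]
[9, 9, 62, 489]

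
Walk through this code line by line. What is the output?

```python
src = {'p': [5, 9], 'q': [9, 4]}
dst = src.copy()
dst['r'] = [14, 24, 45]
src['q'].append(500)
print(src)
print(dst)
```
{'p': [5, 9], 'q': [9, 4, 500]}
{'p': [5, 9], 'q': [9, 4, 500], 'r': [14, 24, 45]}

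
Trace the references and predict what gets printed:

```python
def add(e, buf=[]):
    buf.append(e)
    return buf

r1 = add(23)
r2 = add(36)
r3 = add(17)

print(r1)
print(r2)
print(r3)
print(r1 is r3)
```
[23, 36, 17]
[23, 36, 17]
[23, 36, 17]
True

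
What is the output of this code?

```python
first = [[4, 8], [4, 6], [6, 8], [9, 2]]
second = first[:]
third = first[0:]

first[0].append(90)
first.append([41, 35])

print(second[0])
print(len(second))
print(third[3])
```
[4, 8, 90]
4
[9, 2]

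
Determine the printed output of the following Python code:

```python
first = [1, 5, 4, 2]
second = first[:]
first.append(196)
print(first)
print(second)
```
[1, 5, 4, 2, 196]
[1, 5, 4, 2]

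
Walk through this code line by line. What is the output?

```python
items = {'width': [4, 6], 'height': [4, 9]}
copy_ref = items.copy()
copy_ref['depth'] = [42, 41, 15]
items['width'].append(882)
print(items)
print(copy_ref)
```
{'width': [4, 6, 882], 'height': [4, 9]}
{'width': [4, 6, 882], 'height': [4, 9], 'depth': [42, 41, 15]}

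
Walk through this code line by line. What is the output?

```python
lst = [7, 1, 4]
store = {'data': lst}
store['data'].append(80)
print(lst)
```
[7, 1, 4, 80]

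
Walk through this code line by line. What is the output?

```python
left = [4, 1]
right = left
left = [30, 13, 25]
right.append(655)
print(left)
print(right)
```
[30, 13, 25]
[4, 1, 655]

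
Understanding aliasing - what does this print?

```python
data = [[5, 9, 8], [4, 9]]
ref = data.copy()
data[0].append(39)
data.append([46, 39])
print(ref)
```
[[5, 9, 8, 39], [4, 9]]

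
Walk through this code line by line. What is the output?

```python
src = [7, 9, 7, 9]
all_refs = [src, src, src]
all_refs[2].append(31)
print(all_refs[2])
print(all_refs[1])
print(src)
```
[7, 9, 7, 9, 31]
[7, 9, 7, 9, 31]
[7, 9, 7, 9, 31]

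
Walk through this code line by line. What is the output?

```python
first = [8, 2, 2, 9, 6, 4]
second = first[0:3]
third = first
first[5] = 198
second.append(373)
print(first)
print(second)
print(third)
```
[8, 2, 2, 9, 6, 198]
[8, 2, 2, 373]
[8, 2, 2, 9, 6, 198]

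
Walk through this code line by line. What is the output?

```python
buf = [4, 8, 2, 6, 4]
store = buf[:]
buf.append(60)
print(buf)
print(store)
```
[4, 8, 2, 6, 4, 60]
[4, 8, 2, 6, 4]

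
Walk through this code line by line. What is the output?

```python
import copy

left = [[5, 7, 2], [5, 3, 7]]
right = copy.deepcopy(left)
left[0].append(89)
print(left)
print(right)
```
[[5, 7, 2, 89], [5, 3, 7]]
[[5, 7, 2], [5, 3, 7]]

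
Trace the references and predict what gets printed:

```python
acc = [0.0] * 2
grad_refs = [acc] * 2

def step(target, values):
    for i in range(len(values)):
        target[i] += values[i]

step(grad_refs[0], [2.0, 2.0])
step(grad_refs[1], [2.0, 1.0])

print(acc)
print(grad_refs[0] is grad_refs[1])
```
[4.0, 3.0]
True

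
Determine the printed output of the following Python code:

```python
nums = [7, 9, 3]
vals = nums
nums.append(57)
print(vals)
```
[7, 9, 3, 57]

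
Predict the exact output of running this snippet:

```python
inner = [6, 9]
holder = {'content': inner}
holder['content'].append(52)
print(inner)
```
[6, 9, 52]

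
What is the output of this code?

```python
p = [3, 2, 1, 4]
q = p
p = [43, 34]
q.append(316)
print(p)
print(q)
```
[43, 34]
[3, 2, 1, 4, 316]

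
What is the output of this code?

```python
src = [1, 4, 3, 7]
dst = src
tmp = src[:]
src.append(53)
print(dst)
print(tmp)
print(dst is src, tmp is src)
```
[1, 4, 3, 7, 53]
[1, 4, 3, 7]
True False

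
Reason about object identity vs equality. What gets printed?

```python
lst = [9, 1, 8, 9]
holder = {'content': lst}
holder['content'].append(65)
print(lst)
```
[9, 1, 8, 9, 65]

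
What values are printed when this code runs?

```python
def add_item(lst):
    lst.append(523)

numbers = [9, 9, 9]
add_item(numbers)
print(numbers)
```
[9, 9, 9, 523]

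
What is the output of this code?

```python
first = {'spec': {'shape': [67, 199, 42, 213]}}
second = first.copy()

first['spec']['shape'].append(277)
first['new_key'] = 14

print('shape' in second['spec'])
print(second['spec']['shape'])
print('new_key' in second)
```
True
[67, 199, 42, 213, 277]
False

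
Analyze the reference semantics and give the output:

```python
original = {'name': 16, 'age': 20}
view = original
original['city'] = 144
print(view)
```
{'name': 16, 'age': 20, 'city': 144}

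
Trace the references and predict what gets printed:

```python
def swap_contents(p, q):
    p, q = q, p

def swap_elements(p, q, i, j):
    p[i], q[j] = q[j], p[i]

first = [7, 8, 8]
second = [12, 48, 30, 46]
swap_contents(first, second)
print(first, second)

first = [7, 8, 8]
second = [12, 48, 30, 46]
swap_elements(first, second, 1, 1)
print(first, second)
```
[7, 8, 8] [12, 48, 30, 46]
[7, 48, 8] [12, 8, 30, 46]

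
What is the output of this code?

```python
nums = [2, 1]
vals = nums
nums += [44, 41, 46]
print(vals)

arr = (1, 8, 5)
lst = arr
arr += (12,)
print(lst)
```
[2, 1, 44, 41, 46]
(1, 8, 5)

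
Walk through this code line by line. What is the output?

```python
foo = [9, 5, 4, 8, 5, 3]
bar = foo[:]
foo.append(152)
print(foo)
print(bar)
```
[9, 5, 4, 8, 5, 3, 152]
[9, 5, 4, 8, 5, 3]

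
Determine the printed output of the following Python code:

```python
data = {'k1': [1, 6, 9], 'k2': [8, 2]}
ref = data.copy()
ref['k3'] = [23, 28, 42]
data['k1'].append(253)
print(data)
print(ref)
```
{'k1': [1, 6, 9, 253], 'k2': [8, 2]}
{'k1': [1, 6, 9, 253], 'k2': [8, 2], 'k3': [23, 28, 42]}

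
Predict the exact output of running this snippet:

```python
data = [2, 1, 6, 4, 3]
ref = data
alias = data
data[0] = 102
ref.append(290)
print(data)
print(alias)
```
[102, 1, 6, 4, 3, 290]
[102, 1, 6, 4, 3, 290]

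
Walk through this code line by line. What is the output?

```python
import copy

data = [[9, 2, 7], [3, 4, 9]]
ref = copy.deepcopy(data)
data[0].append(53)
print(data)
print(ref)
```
[[9, 2, 7, 53], [3, 4, 9]]
[[9, 2, 7], [3, 4, 9]]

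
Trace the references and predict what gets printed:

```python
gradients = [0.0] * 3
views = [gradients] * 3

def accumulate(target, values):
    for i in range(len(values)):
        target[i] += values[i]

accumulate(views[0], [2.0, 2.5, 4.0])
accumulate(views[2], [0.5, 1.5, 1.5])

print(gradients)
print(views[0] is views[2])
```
[2.5, 4.0, 5.5]
True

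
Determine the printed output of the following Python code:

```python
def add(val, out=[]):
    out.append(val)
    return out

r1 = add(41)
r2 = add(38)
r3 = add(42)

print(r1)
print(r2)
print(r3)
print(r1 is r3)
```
[41, 38, 42]
[41, 38, 42]
[41, 38, 42]
True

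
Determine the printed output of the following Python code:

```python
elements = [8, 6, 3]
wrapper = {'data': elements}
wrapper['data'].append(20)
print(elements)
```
[8, 6, 3, 20]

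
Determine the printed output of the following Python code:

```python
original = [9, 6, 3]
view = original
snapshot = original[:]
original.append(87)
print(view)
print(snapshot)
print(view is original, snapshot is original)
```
[9, 6, 3, 87]
[9, 6, 3]
True False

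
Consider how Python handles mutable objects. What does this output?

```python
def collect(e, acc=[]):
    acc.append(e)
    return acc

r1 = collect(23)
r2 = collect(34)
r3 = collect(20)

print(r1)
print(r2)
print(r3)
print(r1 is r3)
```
[23, 34, 20]
[23, 34, 20]
[23, 34, 20]
True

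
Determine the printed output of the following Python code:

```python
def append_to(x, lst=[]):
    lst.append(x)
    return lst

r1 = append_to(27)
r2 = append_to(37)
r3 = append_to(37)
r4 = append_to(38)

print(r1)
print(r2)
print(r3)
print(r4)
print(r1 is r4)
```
[27, 37, 37, 38]
[27, 37, 37, 38]
[27, 37, 37, 38]
[27, 37, 37, 38]
True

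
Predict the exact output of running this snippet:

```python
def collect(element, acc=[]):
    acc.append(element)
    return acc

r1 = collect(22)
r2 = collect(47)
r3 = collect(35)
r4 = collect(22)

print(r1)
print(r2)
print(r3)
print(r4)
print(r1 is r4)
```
[22, 47, 35, 22]
[22, 47, 35, 22]
[22, 47, 35, 22]
[22, 47, 35, 22]
True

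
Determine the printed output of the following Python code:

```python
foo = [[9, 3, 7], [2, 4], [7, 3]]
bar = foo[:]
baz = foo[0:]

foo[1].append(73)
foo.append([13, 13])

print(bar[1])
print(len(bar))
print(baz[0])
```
[2, 4, 73]
3
[9, 3, 7]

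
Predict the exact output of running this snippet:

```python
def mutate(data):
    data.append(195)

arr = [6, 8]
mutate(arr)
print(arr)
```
[6, 8, 195]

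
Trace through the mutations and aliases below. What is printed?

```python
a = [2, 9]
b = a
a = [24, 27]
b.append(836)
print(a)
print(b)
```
[24, 27]
[2, 9, 836]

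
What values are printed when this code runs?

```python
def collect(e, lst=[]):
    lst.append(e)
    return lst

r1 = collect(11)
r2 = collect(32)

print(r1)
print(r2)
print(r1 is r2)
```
[11, 32]
[11, 32]
True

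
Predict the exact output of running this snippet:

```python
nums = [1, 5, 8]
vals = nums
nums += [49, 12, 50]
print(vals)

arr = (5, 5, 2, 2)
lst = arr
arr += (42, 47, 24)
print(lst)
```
[1, 5, 8, 49, 12, 50]
(5, 5, 2, 2)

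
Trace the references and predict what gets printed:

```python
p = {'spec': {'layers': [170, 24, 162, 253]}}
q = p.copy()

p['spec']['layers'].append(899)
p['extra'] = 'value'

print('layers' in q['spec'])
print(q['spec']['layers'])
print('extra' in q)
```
True
[170, 24, 162, 253, 899]
False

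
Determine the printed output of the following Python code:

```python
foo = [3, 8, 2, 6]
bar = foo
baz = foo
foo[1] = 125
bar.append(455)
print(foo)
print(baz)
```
[3, 125, 2, 6, 455]
[3, 125, 2, 6, 455]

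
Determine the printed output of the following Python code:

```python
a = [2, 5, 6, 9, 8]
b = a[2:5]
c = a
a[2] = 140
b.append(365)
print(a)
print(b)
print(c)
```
[2, 5, 140, 9, 8]
[6, 9, 8, 365]
[2, 5, 140, 9, 8]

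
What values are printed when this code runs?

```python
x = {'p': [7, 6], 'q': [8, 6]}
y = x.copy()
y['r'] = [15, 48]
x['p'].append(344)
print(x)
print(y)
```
{'p': [7, 6, 344], 'q': [8, 6]}
{'p': [7, 6, 344], 'q': [8, 6], 'r': [15, 48]}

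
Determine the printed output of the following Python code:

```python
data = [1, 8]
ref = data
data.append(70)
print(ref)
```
[1, 8, 70]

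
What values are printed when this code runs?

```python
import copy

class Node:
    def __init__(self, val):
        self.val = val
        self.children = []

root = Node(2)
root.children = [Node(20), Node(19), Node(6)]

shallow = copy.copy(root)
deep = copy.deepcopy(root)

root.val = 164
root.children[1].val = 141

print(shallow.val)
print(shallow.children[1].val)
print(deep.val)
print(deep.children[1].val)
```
2
141
2
19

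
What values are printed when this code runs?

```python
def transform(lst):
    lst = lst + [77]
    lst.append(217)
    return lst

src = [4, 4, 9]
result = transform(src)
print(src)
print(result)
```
[4, 4, 9]
[4, 4, 9, 77, 217]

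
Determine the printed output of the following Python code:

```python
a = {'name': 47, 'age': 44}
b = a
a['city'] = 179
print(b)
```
{'name': 47, 'age': 44, 'city': 179}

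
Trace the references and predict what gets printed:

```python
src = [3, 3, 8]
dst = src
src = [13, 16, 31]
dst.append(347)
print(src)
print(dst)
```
[13, 16, 31]
[3, 3, 8, 347]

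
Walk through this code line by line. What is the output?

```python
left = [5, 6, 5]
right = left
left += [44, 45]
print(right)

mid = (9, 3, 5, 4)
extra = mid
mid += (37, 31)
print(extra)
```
[5, 6, 5, 44, 45]
(9, 3, 5, 4)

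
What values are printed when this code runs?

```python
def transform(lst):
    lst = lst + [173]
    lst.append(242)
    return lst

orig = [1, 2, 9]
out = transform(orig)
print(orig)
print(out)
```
[1, 2, 9]
[1, 2, 9, 173, 242]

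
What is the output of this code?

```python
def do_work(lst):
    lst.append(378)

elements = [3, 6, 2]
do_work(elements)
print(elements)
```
[3, 6, 2, 378]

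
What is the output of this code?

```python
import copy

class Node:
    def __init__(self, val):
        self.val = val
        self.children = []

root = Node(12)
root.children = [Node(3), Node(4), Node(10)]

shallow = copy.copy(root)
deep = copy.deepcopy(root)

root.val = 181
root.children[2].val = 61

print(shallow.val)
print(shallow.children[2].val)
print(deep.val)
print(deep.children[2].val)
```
12
61
12
10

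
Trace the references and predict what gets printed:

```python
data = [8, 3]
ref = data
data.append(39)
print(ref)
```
[8, 3, 39]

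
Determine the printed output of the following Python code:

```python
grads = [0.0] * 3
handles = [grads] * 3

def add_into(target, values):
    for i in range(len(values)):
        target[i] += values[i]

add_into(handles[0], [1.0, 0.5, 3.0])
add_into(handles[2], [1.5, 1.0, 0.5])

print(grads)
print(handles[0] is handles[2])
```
[2.5, 1.5, 3.5]
True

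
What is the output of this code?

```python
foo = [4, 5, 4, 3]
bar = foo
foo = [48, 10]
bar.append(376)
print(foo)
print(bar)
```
[48, 10]
[4, 5, 4, 3, 376]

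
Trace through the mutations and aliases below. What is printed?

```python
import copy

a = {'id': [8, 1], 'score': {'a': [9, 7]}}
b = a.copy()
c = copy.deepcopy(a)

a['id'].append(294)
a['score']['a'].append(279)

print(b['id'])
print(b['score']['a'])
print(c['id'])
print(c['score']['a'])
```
[8, 1, 294]
[9, 7, 279]
[8, 1]
[9, 7]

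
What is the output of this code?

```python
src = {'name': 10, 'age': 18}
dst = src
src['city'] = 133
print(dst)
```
{'name': 10, 'age': 18, 'city': 133}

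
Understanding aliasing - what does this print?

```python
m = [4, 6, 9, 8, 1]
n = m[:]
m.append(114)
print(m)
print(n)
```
[4, 6, 9, 8, 1, 114]
[4, 6, 9, 8, 1]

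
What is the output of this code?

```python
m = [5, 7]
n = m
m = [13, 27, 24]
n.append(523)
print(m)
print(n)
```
[13, 27, 24]
[5, 7, 523]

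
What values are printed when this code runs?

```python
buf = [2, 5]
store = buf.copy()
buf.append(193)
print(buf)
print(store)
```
[2, 5, 193]
[2, 5]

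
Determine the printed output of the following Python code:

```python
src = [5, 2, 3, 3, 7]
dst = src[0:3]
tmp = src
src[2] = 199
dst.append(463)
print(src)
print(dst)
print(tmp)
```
[5, 2, 199, 3, 7]
[5, 2, 3, 463]
[5, 2, 199, 3, 7]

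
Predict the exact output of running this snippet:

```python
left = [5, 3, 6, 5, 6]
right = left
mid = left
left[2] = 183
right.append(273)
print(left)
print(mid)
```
[5, 3, 183, 5, 6, 273]
[5, 3, 183, 5, 6, 273]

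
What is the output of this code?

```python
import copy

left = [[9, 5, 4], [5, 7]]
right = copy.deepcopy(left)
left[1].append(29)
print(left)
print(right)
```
[[9, 5, 4], [5, 7, 29]]
[[9, 5, 4], [5, 7]]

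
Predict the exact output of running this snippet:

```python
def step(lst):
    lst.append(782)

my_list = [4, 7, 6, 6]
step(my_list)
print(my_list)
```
[4, 7, 6, 6, 782]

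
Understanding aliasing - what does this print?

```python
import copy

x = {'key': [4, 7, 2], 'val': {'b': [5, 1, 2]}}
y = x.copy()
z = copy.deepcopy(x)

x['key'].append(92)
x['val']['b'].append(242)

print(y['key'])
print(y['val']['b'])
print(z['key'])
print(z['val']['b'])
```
[4, 7, 2, 92]
[5, 1, 2, 242]
[4, 7, 2]
[5, 1, 2]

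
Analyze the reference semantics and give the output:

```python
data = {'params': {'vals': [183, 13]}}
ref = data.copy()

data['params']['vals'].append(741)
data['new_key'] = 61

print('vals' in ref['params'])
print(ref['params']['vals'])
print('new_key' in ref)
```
True
[183, 13, 741]
False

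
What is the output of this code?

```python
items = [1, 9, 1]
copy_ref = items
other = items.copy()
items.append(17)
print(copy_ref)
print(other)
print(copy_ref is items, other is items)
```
[1, 9, 1, 17]
[1, 9, 1]
True False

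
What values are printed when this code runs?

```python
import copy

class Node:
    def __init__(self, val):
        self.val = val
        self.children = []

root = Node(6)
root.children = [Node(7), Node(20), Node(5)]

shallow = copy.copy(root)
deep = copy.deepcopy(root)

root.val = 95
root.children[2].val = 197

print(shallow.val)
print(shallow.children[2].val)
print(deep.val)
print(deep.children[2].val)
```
6
197
6
5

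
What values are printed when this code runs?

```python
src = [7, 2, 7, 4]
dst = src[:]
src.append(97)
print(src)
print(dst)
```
[7, 2, 7, 4, 97]
[7, 2, 7, 4]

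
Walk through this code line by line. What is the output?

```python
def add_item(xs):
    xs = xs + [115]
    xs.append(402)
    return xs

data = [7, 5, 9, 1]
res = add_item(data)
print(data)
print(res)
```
[7, 5, 9, 1]
[7, 5, 9, 1, 115, 402]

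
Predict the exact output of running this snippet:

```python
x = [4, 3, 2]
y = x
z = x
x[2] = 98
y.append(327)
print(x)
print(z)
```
[4, 3, 98, 327]
[4, 3, 98, 327]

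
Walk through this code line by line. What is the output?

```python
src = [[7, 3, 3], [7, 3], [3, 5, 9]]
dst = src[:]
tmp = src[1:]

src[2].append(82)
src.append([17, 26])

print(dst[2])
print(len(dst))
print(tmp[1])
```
[3, 5, 9, 82]
3
[3, 5, 9, 82]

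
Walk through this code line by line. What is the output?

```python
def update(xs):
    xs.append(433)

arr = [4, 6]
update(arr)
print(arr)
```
[4, 6, 433]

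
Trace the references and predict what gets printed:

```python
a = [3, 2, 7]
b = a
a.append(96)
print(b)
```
[3, 2, 7, 96]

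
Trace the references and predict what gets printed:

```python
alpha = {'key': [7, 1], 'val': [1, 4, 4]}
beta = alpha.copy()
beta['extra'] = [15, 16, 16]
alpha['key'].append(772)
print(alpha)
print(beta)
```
{'key': [7, 1, 772], 'val': [1, 4, 4]}
{'key': [7, 1, 772], 'val': [1, 4, 4], 'extra': [15, 16, 16]}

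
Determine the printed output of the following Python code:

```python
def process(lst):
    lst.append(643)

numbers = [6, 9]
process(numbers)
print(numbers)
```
[6, 9, 643]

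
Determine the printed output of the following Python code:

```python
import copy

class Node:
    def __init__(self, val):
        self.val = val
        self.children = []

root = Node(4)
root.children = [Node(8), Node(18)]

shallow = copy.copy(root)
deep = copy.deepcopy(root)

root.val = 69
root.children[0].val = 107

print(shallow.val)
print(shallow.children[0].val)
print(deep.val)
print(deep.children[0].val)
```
4
107
4
8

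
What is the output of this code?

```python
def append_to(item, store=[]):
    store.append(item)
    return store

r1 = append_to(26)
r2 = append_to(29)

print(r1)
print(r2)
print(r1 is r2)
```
[26, 29]
[26, 29]
True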